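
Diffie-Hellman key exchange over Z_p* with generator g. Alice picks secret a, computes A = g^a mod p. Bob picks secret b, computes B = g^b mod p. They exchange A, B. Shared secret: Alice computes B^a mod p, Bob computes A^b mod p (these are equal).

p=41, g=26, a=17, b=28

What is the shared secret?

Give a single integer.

Answer: 4

Derivation:
A = 26^17 mod 41  (bits of 17 = 10001)
  bit 0 = 1: r = r^2 * 26 mod 41 = 1^2 * 26 = 1*26 = 26
  bit 1 = 0: r = r^2 mod 41 = 26^2 = 20
  bit 2 = 0: r = r^2 mod 41 = 20^2 = 31
  bit 3 = 0: r = r^2 mod 41 = 31^2 = 18
  bit 4 = 1: r = r^2 * 26 mod 41 = 18^2 * 26 = 37*26 = 19
  -> A = 19
B = 26^28 mod 41  (bits of 28 = 11100)
  bit 0 = 1: r = r^2 * 26 mod 41 = 1^2 * 26 = 1*26 = 26
  bit 1 = 1: r = r^2 * 26 mod 41 = 26^2 * 26 = 20*26 = 28
  bit 2 = 1: r = r^2 * 26 mod 41 = 28^2 * 26 = 5*26 = 7
  bit 3 = 0: r = r^2 mod 41 = 7^2 = 8
  bit 4 = 0: r = r^2 mod 41 = 8^2 = 23
  -> B = 23
s = B^a = 23^17 mod 41  (bits of 17 = 10001)
  bit 0 = 1: r = r^2 * 23 mod 41 = 1^2 * 23 = 1*23 = 23
  bit 1 = 0: r = r^2 mod 41 = 23^2 = 37
  bit 2 = 0: r = r^2 mod 41 = 37^2 = 16
  bit 3 = 0: r = r^2 mod 41 = 16^2 = 10
  bit 4 = 1: r = r^2 * 23 mod 41 = 10^2 * 23 = 18*23 = 4
  -> s = B^a = 4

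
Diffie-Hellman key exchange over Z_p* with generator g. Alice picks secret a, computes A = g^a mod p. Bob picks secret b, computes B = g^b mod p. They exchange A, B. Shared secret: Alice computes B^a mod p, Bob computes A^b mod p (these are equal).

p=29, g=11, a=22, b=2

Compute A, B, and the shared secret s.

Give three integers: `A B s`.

Answer: 13 5 24

Derivation:
A = 11^22 mod 29  (bits of 22 = 10110)
  bit 0 = 1: r = r^2 * 11 mod 29 = 1^2 * 11 = 1*11 = 11
  bit 1 = 0: r = r^2 mod 29 = 11^2 = 5
  bit 2 = 1: r = r^2 * 11 mod 29 = 5^2 * 11 = 25*11 = 14
  bit 3 = 1: r = r^2 * 11 mod 29 = 14^2 * 11 = 22*11 = 10
  bit 4 = 0: r = r^2 mod 29 = 10^2 = 13
  -> A = 13
B = 11^2 mod 29  (bits of 2 = 10)
  bit 0 = 1: r = r^2 * 11 mod 29 = 1^2 * 11 = 1*11 = 11
  bit 1 = 0: r = r^2 mod 29 = 11^2 = 5
  -> B = 5
s = B^a = 5^22 mod 29  (bits of 22 = 10110)
  bit 0 = 1: r = r^2 * 5 mod 29 = 1^2 * 5 = 1*5 = 5
  bit 1 = 0: r = r^2 mod 29 = 5^2 = 25
  bit 2 = 1: r = r^2 * 5 mod 29 = 25^2 * 5 = 16*5 = 22
  bit 3 = 1: r = r^2 * 5 mod 29 = 22^2 * 5 = 20*5 = 13
  bit 4 = 0: r = r^2 mod 29 = 13^2 = 24
  -> s = B^a = 24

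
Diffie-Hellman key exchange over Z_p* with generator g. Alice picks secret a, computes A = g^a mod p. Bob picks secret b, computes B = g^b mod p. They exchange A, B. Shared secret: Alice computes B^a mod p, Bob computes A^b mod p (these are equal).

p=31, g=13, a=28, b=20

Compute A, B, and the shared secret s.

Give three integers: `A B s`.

A = 13^28 mod 31  (bits of 28 = 11100)
  bit 0 = 1: r = r^2 * 13 mod 31 = 1^2 * 13 = 1*13 = 13
  bit 1 = 1: r = r^2 * 13 mod 31 = 13^2 * 13 = 14*13 = 27
  bit 2 = 1: r = r^2 * 13 mod 31 = 27^2 * 13 = 16*13 = 22
  bit 3 = 0: r = r^2 mod 31 = 22^2 = 19
  bit 4 = 0: r = r^2 mod 31 = 19^2 = 20
  -> A = 20
B = 13^20 mod 31  (bits of 20 = 10100)
  bit 0 = 1: r = r^2 * 13 mod 31 = 1^2 * 13 = 1*13 = 13
  bit 1 = 0: r = r^2 mod 31 = 13^2 = 14
  bit 2 = 1: r = r^2 * 13 mod 31 = 14^2 * 13 = 10*13 = 6
  bit 3 = 0: r = r^2 mod 31 = 6^2 = 5
  bit 4 = 0: r = r^2 mod 31 = 5^2 = 25
  -> B = 25
s = B^a = 25^28 mod 31  (bits of 28 = 11100)
  bit 0 = 1: r = r^2 * 25 mod 31 = 1^2 * 25 = 1*25 = 25
  bit 1 = 1: r = r^2 * 25 mod 31 = 25^2 * 25 = 5*25 = 1
  bit 2 = 1: r = r^2 * 25 mod 31 = 1^2 * 25 = 1*25 = 25
  bit 3 = 0: r = r^2 mod 31 = 25^2 = 5
  bit 4 = 0: r = r^2 mod 31 = 5^2 = 25
  -> s = B^a = 25

Answer: 20 25 25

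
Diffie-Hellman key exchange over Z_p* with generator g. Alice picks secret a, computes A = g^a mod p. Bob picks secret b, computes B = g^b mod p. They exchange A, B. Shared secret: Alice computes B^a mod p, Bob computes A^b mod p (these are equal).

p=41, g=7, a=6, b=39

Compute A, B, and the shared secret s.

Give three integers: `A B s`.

A = 7^6 mod 41  (bits of 6 = 110)
  bit 0 = 1: r = r^2 * 7 mod 41 = 1^2 * 7 = 1*7 = 7
  bit 1 = 1: r = r^2 * 7 mod 41 = 7^2 * 7 = 8*7 = 15
  bit 2 = 0: r = r^2 mod 41 = 15^2 = 20
  -> A = 20
B = 7^39 mod 41  (bits of 39 = 100111)
  bit 0 = 1: r = r^2 * 7 mod 41 = 1^2 * 7 = 1*7 = 7
  bit 1 = 0: r = r^2 mod 41 = 7^2 = 8
  bit 2 = 0: r = r^2 mod 41 = 8^2 = 23
  bit 3 = 1: r = r^2 * 7 mod 41 = 23^2 * 7 = 37*7 = 13
  bit 4 = 1: r = r^2 * 7 mod 41 = 13^2 * 7 = 5*7 = 35
  bit 5 = 1: r = r^2 * 7 mod 41 = 35^2 * 7 = 36*7 = 6
  -> B = 6
s = B^a = 6^6 mod 41  (bits of 6 = 110)
  bit 0 = 1: r = r^2 * 6 mod 41 = 1^2 * 6 = 1*6 = 6
  bit 1 = 1: r = r^2 * 6 mod 41 = 6^2 * 6 = 36*6 = 11
  bit 2 = 0: r = r^2 mod 41 = 11^2 = 39
  -> s = B^a = 39

Answer: 20 6 39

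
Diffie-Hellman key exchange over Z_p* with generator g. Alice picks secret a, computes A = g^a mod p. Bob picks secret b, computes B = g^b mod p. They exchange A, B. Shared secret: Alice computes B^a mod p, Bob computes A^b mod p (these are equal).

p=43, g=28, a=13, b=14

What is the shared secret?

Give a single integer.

Answer: 6

Derivation:
A = 28^13 mod 43  (bits of 13 = 1101)
  bit 0 = 1: r = r^2 * 28 mod 43 = 1^2 * 28 = 1*28 = 28
  bit 1 = 1: r = r^2 * 28 mod 43 = 28^2 * 28 = 10*28 = 22
  bit 2 = 0: r = r^2 mod 43 = 22^2 = 11
  bit 3 = 1: r = r^2 * 28 mod 43 = 11^2 * 28 = 35*28 = 34
  -> A = 34
B = 28^14 mod 43  (bits of 14 = 1110)
  bit 0 = 1: r = r^2 * 28 mod 43 = 1^2 * 28 = 1*28 = 28
  bit 1 = 1: r = r^2 * 28 mod 43 = 28^2 * 28 = 10*28 = 22
  bit 2 = 1: r = r^2 * 28 mod 43 = 22^2 * 28 = 11*28 = 7
  bit 3 = 0: r = r^2 mod 43 = 7^2 = 6
  -> B = 6
s = B^a = 6^13 mod 43  (bits of 13 = 1101)
  bit 0 = 1: r = r^2 * 6 mod 43 = 1^2 * 6 = 1*6 = 6
  bit 1 = 1: r = r^2 * 6 mod 43 = 6^2 * 6 = 36*6 = 1
  bit 2 = 0: r = r^2 mod 43 = 1^2 = 1
  bit 3 = 1: r = r^2 * 6 mod 43 = 1^2 * 6 = 1*6 = 6
  -> s = B^a = 6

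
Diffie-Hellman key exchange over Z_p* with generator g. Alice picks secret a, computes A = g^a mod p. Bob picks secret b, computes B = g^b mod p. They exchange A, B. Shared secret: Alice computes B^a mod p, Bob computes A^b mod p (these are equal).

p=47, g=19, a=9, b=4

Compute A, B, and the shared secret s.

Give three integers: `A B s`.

A = 19^9 mod 47  (bits of 9 = 1001)
  bit 0 = 1: r = r^2 * 19 mod 47 = 1^2 * 19 = 1*19 = 19
  bit 1 = 0: r = r^2 mod 47 = 19^2 = 32
  bit 2 = 0: r = r^2 mod 47 = 32^2 = 37
  bit 3 = 1: r = r^2 * 19 mod 47 = 37^2 * 19 = 6*19 = 20
  -> A = 20
B = 19^4 mod 47  (bits of 4 = 100)
  bit 0 = 1: r = r^2 * 19 mod 47 = 1^2 * 19 = 1*19 = 19
  bit 1 = 0: r = r^2 mod 47 = 19^2 = 32
  bit 2 = 0: r = r^2 mod 47 = 32^2 = 37
  -> B = 37
s = B^a = 37^9 mod 47  (bits of 9 = 1001)
  bit 0 = 1: r = r^2 * 37 mod 47 = 1^2 * 37 = 1*37 = 37
  bit 1 = 0: r = r^2 mod 47 = 37^2 = 6
  bit 2 = 0: r = r^2 mod 47 = 6^2 = 36
  bit 3 = 1: r = r^2 * 37 mod 47 = 36^2 * 37 = 27*37 = 12
  -> s = B^a = 12

Answer: 20 37 12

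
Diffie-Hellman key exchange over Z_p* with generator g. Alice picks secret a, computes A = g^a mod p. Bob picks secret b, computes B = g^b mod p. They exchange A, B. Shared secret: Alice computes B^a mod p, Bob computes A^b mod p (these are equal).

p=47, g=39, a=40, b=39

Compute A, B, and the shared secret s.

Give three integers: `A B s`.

Answer: 32 43 27

Derivation:
A = 39^40 mod 47  (bits of 40 = 101000)
  bit 0 = 1: r = r^2 * 39 mod 47 = 1^2 * 39 = 1*39 = 39
  bit 1 = 0: r = r^2 mod 47 = 39^2 = 17
  bit 2 = 1: r = r^2 * 39 mod 47 = 17^2 * 39 = 7*39 = 38
  bit 3 = 0: r = r^2 mod 47 = 38^2 = 34
  bit 4 = 0: r = r^2 mod 47 = 34^2 = 28
  bit 5 = 0: r = r^2 mod 47 = 28^2 = 32
  -> A = 32
B = 39^39 mod 47  (bits of 39 = 100111)
  bit 0 = 1: r = r^2 * 39 mod 47 = 1^2 * 39 = 1*39 = 39
  bit 1 = 0: r = r^2 mod 47 = 39^2 = 17
  bit 2 = 0: r = r^2 mod 47 = 17^2 = 7
  bit 3 = 1: r = r^2 * 39 mod 47 = 7^2 * 39 = 2*39 = 31
  bit 4 = 1: r = r^2 * 39 mod 47 = 31^2 * 39 = 21*39 = 20
  bit 5 = 1: r = r^2 * 39 mod 47 = 20^2 * 39 = 24*39 = 43
  -> B = 43
s = B^a = 43^40 mod 47  (bits of 40 = 101000)
  bit 0 = 1: r = r^2 * 43 mod 47 = 1^2 * 43 = 1*43 = 43
  bit 1 = 0: r = r^2 mod 47 = 43^2 = 16
  bit 2 = 1: r = r^2 * 43 mod 47 = 16^2 * 43 = 21*43 = 10
  bit 3 = 0: r = r^2 mod 47 = 10^2 = 6
  bit 4 = 0: r = r^2 mod 47 = 6^2 = 36
  bit 5 = 0: r = r^2 mod 47 = 36^2 = 27
  -> s = B^a = 27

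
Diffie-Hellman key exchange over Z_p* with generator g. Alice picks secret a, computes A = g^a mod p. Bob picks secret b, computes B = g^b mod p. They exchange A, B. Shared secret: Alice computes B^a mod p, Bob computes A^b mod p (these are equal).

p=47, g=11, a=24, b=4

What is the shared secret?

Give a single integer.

Answer: 24

Derivation:
A = 11^24 mod 47  (bits of 24 = 11000)
  bit 0 = 1: r = r^2 * 11 mod 47 = 1^2 * 11 = 1*11 = 11
  bit 1 = 1: r = r^2 * 11 mod 47 = 11^2 * 11 = 27*11 = 15
  bit 2 = 0: r = r^2 mod 47 = 15^2 = 37
  bit 3 = 0: r = r^2 mod 47 = 37^2 = 6
  bit 4 = 0: r = r^2 mod 47 = 6^2 = 36
  -> A = 36
B = 11^4 mod 47  (bits of 4 = 100)
  bit 0 = 1: r = r^2 * 11 mod 47 = 1^2 * 11 = 1*11 = 11
  bit 1 = 0: r = r^2 mod 47 = 11^2 = 27
  bit 2 = 0: r = r^2 mod 47 = 27^2 = 24
  -> B = 24
s = B^a = 24^24 mod 47  (bits of 24 = 11000)
  bit 0 = 1: r = r^2 * 24 mod 47 = 1^2 * 24 = 1*24 = 24
  bit 1 = 1: r = r^2 * 24 mod 47 = 24^2 * 24 = 12*24 = 6
  bit 2 = 0: r = r^2 mod 47 = 6^2 = 36
  bit 3 = 0: r = r^2 mod 47 = 36^2 = 27
  bit 4 = 0: r = r^2 mod 47 = 27^2 = 24
  -> s = B^a = 24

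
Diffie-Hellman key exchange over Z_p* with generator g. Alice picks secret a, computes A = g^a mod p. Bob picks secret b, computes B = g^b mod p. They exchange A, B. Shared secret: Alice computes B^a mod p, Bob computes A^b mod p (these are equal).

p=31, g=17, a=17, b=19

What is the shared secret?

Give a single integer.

A = 17^17 mod 31  (bits of 17 = 10001)
  bit 0 = 1: r = r^2 * 17 mod 31 = 1^2 * 17 = 1*17 = 17
  bit 1 = 0: r = r^2 mod 31 = 17^2 = 10
  bit 2 = 0: r = r^2 mod 31 = 10^2 = 7
  bit 3 = 0: r = r^2 mod 31 = 7^2 = 18
  bit 4 = 1: r = r^2 * 17 mod 31 = 18^2 * 17 = 14*17 = 21
  -> A = 21
B = 17^19 mod 31  (bits of 19 = 10011)
  bit 0 = 1: r = r^2 * 17 mod 31 = 1^2 * 17 = 1*17 = 17
  bit 1 = 0: r = r^2 mod 31 = 17^2 = 10
  bit 2 = 0: r = r^2 mod 31 = 10^2 = 7
  bit 3 = 1: r = r^2 * 17 mod 31 = 7^2 * 17 = 18*17 = 27
  bit 4 = 1: r = r^2 * 17 mod 31 = 27^2 * 17 = 16*17 = 24
  -> B = 24
s = B^a = 24^17 mod 31  (bits of 17 = 10001)
  bit 0 = 1: r = r^2 * 24 mod 31 = 1^2 * 24 = 1*24 = 24
  bit 1 = 0: r = r^2 mod 31 = 24^2 = 18
  bit 2 = 0: r = r^2 mod 31 = 18^2 = 14
  bit 3 = 0: r = r^2 mod 31 = 14^2 = 10
  bit 4 = 1: r = r^2 * 24 mod 31 = 10^2 * 24 = 7*24 = 13
  -> s = B^a = 13

Answer: 13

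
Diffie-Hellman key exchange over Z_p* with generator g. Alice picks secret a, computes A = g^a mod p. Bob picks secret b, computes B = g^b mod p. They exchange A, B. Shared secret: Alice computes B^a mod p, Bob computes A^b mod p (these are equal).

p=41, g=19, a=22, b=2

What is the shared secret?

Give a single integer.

A = 19^22 mod 41  (bits of 22 = 10110)
  bit 0 = 1: r = r^2 * 19 mod 41 = 1^2 * 19 = 1*19 = 19
  bit 1 = 0: r = r^2 mod 41 = 19^2 = 33
  bit 2 = 1: r = r^2 * 19 mod 41 = 33^2 * 19 = 23*19 = 27
  bit 3 = 1: r = r^2 * 19 mod 41 = 27^2 * 19 = 32*19 = 34
  bit 4 = 0: r = r^2 mod 41 = 34^2 = 8
  -> A = 8
B = 19^2 mod 41  (bits of 2 = 10)
  bit 0 = 1: r = r^2 * 19 mod 41 = 1^2 * 19 = 1*19 = 19
  bit 1 = 0: r = r^2 mod 41 = 19^2 = 33
  -> B = 33
s = B^a = 33^22 mod 41  (bits of 22 = 10110)
  bit 0 = 1: r = r^2 * 33 mod 41 = 1^2 * 33 = 1*33 = 33
  bit 1 = 0: r = r^2 mod 41 = 33^2 = 23
  bit 2 = 1: r = r^2 * 33 mod 41 = 23^2 * 33 = 37*33 = 32
  bit 3 = 1: r = r^2 * 33 mod 41 = 32^2 * 33 = 40*33 = 8
  bit 4 = 0: r = r^2 mod 41 = 8^2 = 23
  -> s = B^a = 23

Answer: 23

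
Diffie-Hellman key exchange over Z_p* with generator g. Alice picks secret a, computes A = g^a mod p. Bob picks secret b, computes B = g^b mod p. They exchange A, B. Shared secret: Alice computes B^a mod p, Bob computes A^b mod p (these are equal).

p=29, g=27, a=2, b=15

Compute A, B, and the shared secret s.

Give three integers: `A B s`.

Answer: 4 2 4

Derivation:
A = 27^2 mod 29  (bits of 2 = 10)
  bit 0 = 1: r = r^2 * 27 mod 29 = 1^2 * 27 = 1*27 = 27
  bit 1 = 0: r = r^2 mod 29 = 27^2 = 4
  -> A = 4
B = 27^15 mod 29  (bits of 15 = 1111)
  bit 0 = 1: r = r^2 * 27 mod 29 = 1^2 * 27 = 1*27 = 27
  bit 1 = 1: r = r^2 * 27 mod 29 = 27^2 * 27 = 4*27 = 21
  bit 2 = 1: r = r^2 * 27 mod 29 = 21^2 * 27 = 6*27 = 17
  bit 3 = 1: r = r^2 * 27 mod 29 = 17^2 * 27 = 28*27 = 2
  -> B = 2
s = B^a = 2^2 mod 29  (bits of 2 = 10)
  bit 0 = 1: r = r^2 * 2 mod 29 = 1^2 * 2 = 1*2 = 2
  bit 1 = 0: r = r^2 mod 29 = 2^2 = 4
  -> s = B^a = 4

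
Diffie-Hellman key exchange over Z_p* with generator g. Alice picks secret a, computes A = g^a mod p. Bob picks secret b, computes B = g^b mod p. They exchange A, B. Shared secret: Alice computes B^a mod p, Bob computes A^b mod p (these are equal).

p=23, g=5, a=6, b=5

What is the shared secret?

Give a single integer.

A = 5^6 mod 23  (bits of 6 = 110)
  bit 0 = 1: r = r^2 * 5 mod 23 = 1^2 * 5 = 1*5 = 5
  bit 1 = 1: r = r^2 * 5 mod 23 = 5^2 * 5 = 2*5 = 10
  bit 2 = 0: r = r^2 mod 23 = 10^2 = 8
  -> A = 8
B = 5^5 mod 23  (bits of 5 = 101)
  bit 0 = 1: r = r^2 * 5 mod 23 = 1^2 * 5 = 1*5 = 5
  bit 1 = 0: r = r^2 mod 23 = 5^2 = 2
  bit 2 = 1: r = r^2 * 5 mod 23 = 2^2 * 5 = 4*5 = 20
  -> B = 20
s = B^a = 20^6 mod 23  (bits of 6 = 110)
  bit 0 = 1: r = r^2 * 20 mod 23 = 1^2 * 20 = 1*20 = 20
  bit 1 = 1: r = r^2 * 20 mod 23 = 20^2 * 20 = 9*20 = 19
  bit 2 = 0: r = r^2 mod 23 = 19^2 = 16
  -> s = B^a = 16

Answer: 16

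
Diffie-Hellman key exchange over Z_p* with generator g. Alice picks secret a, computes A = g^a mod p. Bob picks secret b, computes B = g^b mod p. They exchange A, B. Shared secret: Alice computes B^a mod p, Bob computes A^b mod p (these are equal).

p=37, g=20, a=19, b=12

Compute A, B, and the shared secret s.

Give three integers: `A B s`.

Answer: 17 26 26

Derivation:
A = 20^19 mod 37  (bits of 19 = 10011)
  bit 0 = 1: r = r^2 * 20 mod 37 = 1^2 * 20 = 1*20 = 20
  bit 1 = 0: r = r^2 mod 37 = 20^2 = 30
  bit 2 = 0: r = r^2 mod 37 = 30^2 = 12
  bit 3 = 1: r = r^2 * 20 mod 37 = 12^2 * 20 = 33*20 = 31
  bit 4 = 1: r = r^2 * 20 mod 37 = 31^2 * 20 = 36*20 = 17
  -> A = 17
B = 20^12 mod 37  (bits of 12 = 1100)
  bit 0 = 1: r = r^2 * 20 mod 37 = 1^2 * 20 = 1*20 = 20
  bit 1 = 1: r = r^2 * 20 mod 37 = 20^2 * 20 = 30*20 = 8
  bit 2 = 0: r = r^2 mod 37 = 8^2 = 27
  bit 3 = 0: r = r^2 mod 37 = 27^2 = 26
  -> B = 26
s = B^a = 26^19 mod 37  (bits of 19 = 10011)
  bit 0 = 1: r = r^2 * 26 mod 37 = 1^2 * 26 = 1*26 = 26
  bit 1 = 0: r = r^2 mod 37 = 26^2 = 10
  bit 2 = 0: r = r^2 mod 37 = 10^2 = 26
  bit 3 = 1: r = r^2 * 26 mod 37 = 26^2 * 26 = 10*26 = 1
  bit 4 = 1: r = r^2 * 26 mod 37 = 1^2 * 26 = 1*26 = 26
  -> s = B^a = 26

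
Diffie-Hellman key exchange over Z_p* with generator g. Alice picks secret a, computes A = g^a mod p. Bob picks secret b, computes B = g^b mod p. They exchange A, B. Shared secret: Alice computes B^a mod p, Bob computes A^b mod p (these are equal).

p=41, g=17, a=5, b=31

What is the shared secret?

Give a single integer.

Answer: 38

Derivation:
A = 17^5 mod 41  (bits of 5 = 101)
  bit 0 = 1: r = r^2 * 17 mod 41 = 1^2 * 17 = 1*17 = 17
  bit 1 = 0: r = r^2 mod 41 = 17^2 = 2
  bit 2 = 1: r = r^2 * 17 mod 41 = 2^2 * 17 = 4*17 = 27
  -> A = 27
B = 17^31 mod 41  (bits of 31 = 11111)
  bit 0 = 1: r = r^2 * 17 mod 41 = 1^2 * 17 = 1*17 = 17
  bit 1 = 1: r = r^2 * 17 mod 41 = 17^2 * 17 = 2*17 = 34
  bit 2 = 1: r = r^2 * 17 mod 41 = 34^2 * 17 = 8*17 = 13
  bit 3 = 1: r = r^2 * 17 mod 41 = 13^2 * 17 = 5*17 = 3
  bit 4 = 1: r = r^2 * 17 mod 41 = 3^2 * 17 = 9*17 = 30
  -> B = 30
s = B^a = 30^5 mod 41  (bits of 5 = 101)
  bit 0 = 1: r = r^2 * 30 mod 41 = 1^2 * 30 = 1*30 = 30
  bit 1 = 0: r = r^2 mod 41 = 30^2 = 39
  bit 2 = 1: r = r^2 * 30 mod 41 = 39^2 * 30 = 4*30 = 38
  -> s = B^a = 38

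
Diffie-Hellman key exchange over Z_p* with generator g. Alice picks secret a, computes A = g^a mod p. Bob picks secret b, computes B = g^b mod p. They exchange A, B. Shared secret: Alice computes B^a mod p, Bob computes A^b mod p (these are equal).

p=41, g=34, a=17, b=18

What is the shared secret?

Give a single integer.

A = 34^17 mod 41  (bits of 17 = 10001)
  bit 0 = 1: r = r^2 * 34 mod 41 = 1^2 * 34 = 1*34 = 34
  bit 1 = 0: r = r^2 mod 41 = 34^2 = 8
  bit 2 = 0: r = r^2 mod 41 = 8^2 = 23
  bit 3 = 0: r = r^2 mod 41 = 23^2 = 37
  bit 4 = 1: r = r^2 * 34 mod 41 = 37^2 * 34 = 16*34 = 11
  -> A = 11
B = 34^18 mod 41  (bits of 18 = 10010)
  bit 0 = 1: r = r^2 * 34 mod 41 = 1^2 * 34 = 1*34 = 34
  bit 1 = 0: r = r^2 mod 41 = 34^2 = 8
  bit 2 = 0: r = r^2 mod 41 = 8^2 = 23
  bit 3 = 1: r = r^2 * 34 mod 41 = 23^2 * 34 = 37*34 = 28
  bit 4 = 0: r = r^2 mod 41 = 28^2 = 5
  -> B = 5
s = B^a = 5^17 mod 41  (bits of 17 = 10001)
  bit 0 = 1: r = r^2 * 5 mod 41 = 1^2 * 5 = 1*5 = 5
  bit 1 = 0: r = r^2 mod 41 = 5^2 = 25
  bit 2 = 0: r = r^2 mod 41 = 25^2 = 10
  bit 3 = 0: r = r^2 mod 41 = 10^2 = 18
  bit 4 = 1: r = r^2 * 5 mod 41 = 18^2 * 5 = 37*5 = 21
  -> s = B^a = 21

Answer: 21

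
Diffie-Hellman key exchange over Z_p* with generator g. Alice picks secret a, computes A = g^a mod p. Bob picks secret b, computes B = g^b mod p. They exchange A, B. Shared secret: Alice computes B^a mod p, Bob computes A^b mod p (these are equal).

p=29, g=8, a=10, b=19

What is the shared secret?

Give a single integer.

Answer: 9

Derivation:
A = 8^10 mod 29  (bits of 10 = 1010)
  bit 0 = 1: r = r^2 * 8 mod 29 = 1^2 * 8 = 1*8 = 8
  bit 1 = 0: r = r^2 mod 29 = 8^2 = 6
  bit 2 = 1: r = r^2 * 8 mod 29 = 6^2 * 8 = 7*8 = 27
  bit 3 = 0: r = r^2 mod 29 = 27^2 = 4
  -> A = 4
B = 8^19 mod 29  (bits of 19 = 10011)
  bit 0 = 1: r = r^2 * 8 mod 29 = 1^2 * 8 = 1*8 = 8
  bit 1 = 0: r = r^2 mod 29 = 8^2 = 6
  bit 2 = 0: r = r^2 mod 29 = 6^2 = 7
  bit 3 = 1: r = r^2 * 8 mod 29 = 7^2 * 8 = 20*8 = 15
  bit 4 = 1: r = r^2 * 8 mod 29 = 15^2 * 8 = 22*8 = 2
  -> B = 2
s = B^a = 2^10 mod 29  (bits of 10 = 1010)
  bit 0 = 1: r = r^2 * 2 mod 29 = 1^2 * 2 = 1*2 = 2
  bit 1 = 0: r = r^2 mod 29 = 2^2 = 4
  bit 2 = 1: r = r^2 * 2 mod 29 = 4^2 * 2 = 16*2 = 3
  bit 3 = 0: r = r^2 mod 29 = 3^2 = 9
  -> s = B^a = 9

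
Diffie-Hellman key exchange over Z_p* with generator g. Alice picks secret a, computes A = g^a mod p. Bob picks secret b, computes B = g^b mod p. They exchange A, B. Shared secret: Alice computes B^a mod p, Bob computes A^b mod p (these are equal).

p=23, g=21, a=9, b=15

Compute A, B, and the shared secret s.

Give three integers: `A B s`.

A = 21^9 mod 23  (bits of 9 = 1001)
  bit 0 = 1: r = r^2 * 21 mod 23 = 1^2 * 21 = 1*21 = 21
  bit 1 = 0: r = r^2 mod 23 = 21^2 = 4
  bit 2 = 0: r = r^2 mod 23 = 4^2 = 16
  bit 3 = 1: r = r^2 * 21 mod 23 = 16^2 * 21 = 3*21 = 17
  -> A = 17
B = 21^15 mod 23  (bits of 15 = 1111)
  bit 0 = 1: r = r^2 * 21 mod 23 = 1^2 * 21 = 1*21 = 21
  bit 1 = 1: r = r^2 * 21 mod 23 = 21^2 * 21 = 4*21 = 15
  bit 2 = 1: r = r^2 * 21 mod 23 = 15^2 * 21 = 18*21 = 10
  bit 3 = 1: r = r^2 * 21 mod 23 = 10^2 * 21 = 8*21 = 7
  -> B = 7
s = B^a = 7^9 mod 23  (bits of 9 = 1001)
  bit 0 = 1: r = r^2 * 7 mod 23 = 1^2 * 7 = 1*7 = 7
  bit 1 = 0: r = r^2 mod 23 = 7^2 = 3
  bit 2 = 0: r = r^2 mod 23 = 3^2 = 9
  bit 3 = 1: r = r^2 * 7 mod 23 = 9^2 * 7 = 12*7 = 15
  -> s = B^a = 15

Answer: 17 7 15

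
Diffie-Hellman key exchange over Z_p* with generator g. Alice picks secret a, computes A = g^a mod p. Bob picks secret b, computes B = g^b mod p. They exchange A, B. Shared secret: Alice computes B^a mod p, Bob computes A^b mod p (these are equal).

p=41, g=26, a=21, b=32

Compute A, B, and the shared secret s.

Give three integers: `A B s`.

Answer: 15 16 16

Derivation:
A = 26^21 mod 41  (bits of 21 = 10101)
  bit 0 = 1: r = r^2 * 26 mod 41 = 1^2 * 26 = 1*26 = 26
  bit 1 = 0: r = r^2 mod 41 = 26^2 = 20
  bit 2 = 1: r = r^2 * 26 mod 41 = 20^2 * 26 = 31*26 = 27
  bit 3 = 0: r = r^2 mod 41 = 27^2 = 32
  bit 4 = 1: r = r^2 * 26 mod 41 = 32^2 * 26 = 40*26 = 15
  -> A = 15
B = 26^32 mod 41  (bits of 32 = 100000)
  bit 0 = 1: r = r^2 * 26 mod 41 = 1^2 * 26 = 1*26 = 26
  bit 1 = 0: r = r^2 mod 41 = 26^2 = 20
  bit 2 = 0: r = r^2 mod 41 = 20^2 = 31
  bit 3 = 0: r = r^2 mod 41 = 31^2 = 18
  bit 4 = 0: r = r^2 mod 41 = 18^2 = 37
  bit 5 = 0: r = r^2 mod 41 = 37^2 = 16
  -> B = 16
s = B^a = 16^21 mod 41  (bits of 21 = 10101)
  bit 0 = 1: r = r^2 * 16 mod 41 = 1^2 * 16 = 1*16 = 16
  bit 1 = 0: r = r^2 mod 41 = 16^2 = 10
  bit 2 = 1: r = r^2 * 16 mod 41 = 10^2 * 16 = 18*16 = 1
  bit 3 = 0: r = r^2 mod 41 = 1^2 = 1
  bit 4 = 1: r = r^2 * 16 mod 41 = 1^2 * 16 = 1*16 = 16
  -> s = B^a = 16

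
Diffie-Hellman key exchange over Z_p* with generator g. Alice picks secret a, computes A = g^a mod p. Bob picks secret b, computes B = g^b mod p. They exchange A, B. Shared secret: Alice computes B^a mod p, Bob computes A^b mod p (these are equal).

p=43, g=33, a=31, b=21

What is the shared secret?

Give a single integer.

Answer: 42

Derivation:
A = 33^31 mod 43  (bits of 31 = 11111)
  bit 0 = 1: r = r^2 * 33 mod 43 = 1^2 * 33 = 1*33 = 33
  bit 1 = 1: r = r^2 * 33 mod 43 = 33^2 * 33 = 14*33 = 32
  bit 2 = 1: r = r^2 * 33 mod 43 = 32^2 * 33 = 35*33 = 37
  bit 3 = 1: r = r^2 * 33 mod 43 = 37^2 * 33 = 36*33 = 27
  bit 4 = 1: r = r^2 * 33 mod 43 = 27^2 * 33 = 41*33 = 20
  -> A = 20
B = 33^21 mod 43  (bits of 21 = 10101)
  bit 0 = 1: r = r^2 * 33 mod 43 = 1^2 * 33 = 1*33 = 33
  bit 1 = 0: r = r^2 mod 43 = 33^2 = 14
  bit 2 = 1: r = r^2 * 33 mod 43 = 14^2 * 33 = 24*33 = 18
  bit 3 = 0: r = r^2 mod 43 = 18^2 = 23
  bit 4 = 1: r = r^2 * 33 mod 43 = 23^2 * 33 = 13*33 = 42
  -> B = 42
s = B^a = 42^31 mod 43  (bits of 31 = 11111)
  bit 0 = 1: r = r^2 * 42 mod 43 = 1^2 * 42 = 1*42 = 42
  bit 1 = 1: r = r^2 * 42 mod 43 = 42^2 * 42 = 1*42 = 42
  bit 2 = 1: r = r^2 * 42 mod 43 = 42^2 * 42 = 1*42 = 42
  bit 3 = 1: r = r^2 * 42 mod 43 = 42^2 * 42 = 1*42 = 42
  bit 4 = 1: r = r^2 * 42 mod 43 = 42^2 * 42 = 1*42 = 42
  -> s = B^a = 42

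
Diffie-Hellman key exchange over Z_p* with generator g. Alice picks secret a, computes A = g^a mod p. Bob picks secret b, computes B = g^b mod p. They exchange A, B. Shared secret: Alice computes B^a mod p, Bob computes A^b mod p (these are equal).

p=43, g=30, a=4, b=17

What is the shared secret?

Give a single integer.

A = 30^4 mod 43  (bits of 4 = 100)
  bit 0 = 1: r = r^2 * 30 mod 43 = 1^2 * 30 = 1*30 = 30
  bit 1 = 0: r = r^2 mod 43 = 30^2 = 40
  bit 2 = 0: r = r^2 mod 43 = 40^2 = 9
  -> A = 9
B = 30^17 mod 43  (bits of 17 = 10001)
  bit 0 = 1: r = r^2 * 30 mod 43 = 1^2 * 30 = 1*30 = 30
  bit 1 = 0: r = r^2 mod 43 = 30^2 = 40
  bit 2 = 0: r = r^2 mod 43 = 40^2 = 9
  bit 3 = 0: r = r^2 mod 43 = 9^2 = 38
  bit 4 = 1: r = r^2 * 30 mod 43 = 38^2 * 30 = 25*30 = 19
  -> B = 19
s = B^a = 19^4 mod 43  (bits of 4 = 100)
  bit 0 = 1: r = r^2 * 19 mod 43 = 1^2 * 19 = 1*19 = 19
  bit 1 = 0: r = r^2 mod 43 = 19^2 = 17
  bit 2 = 0: r = r^2 mod 43 = 17^2 = 31
  -> s = B^a = 31

Answer: 31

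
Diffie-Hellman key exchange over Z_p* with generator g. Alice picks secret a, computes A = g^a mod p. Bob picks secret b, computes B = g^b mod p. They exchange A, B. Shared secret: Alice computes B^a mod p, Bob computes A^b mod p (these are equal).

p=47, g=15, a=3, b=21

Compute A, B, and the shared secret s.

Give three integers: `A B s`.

Answer: 38 33 29

Derivation:
A = 15^3 mod 47  (bits of 3 = 11)
  bit 0 = 1: r = r^2 * 15 mod 47 = 1^2 * 15 = 1*15 = 15
  bit 1 = 1: r = r^2 * 15 mod 47 = 15^2 * 15 = 37*15 = 38
  -> A = 38
B = 15^21 mod 47  (bits of 21 = 10101)
  bit 0 = 1: r = r^2 * 15 mod 47 = 1^2 * 15 = 1*15 = 15
  bit 1 = 0: r = r^2 mod 47 = 15^2 = 37
  bit 2 = 1: r = r^2 * 15 mod 47 = 37^2 * 15 = 6*15 = 43
  bit 3 = 0: r = r^2 mod 47 = 43^2 = 16
  bit 4 = 1: r = r^2 * 15 mod 47 = 16^2 * 15 = 21*15 = 33
  -> B = 33
s = B^a = 33^3 mod 47  (bits of 3 = 11)
  bit 0 = 1: r = r^2 * 33 mod 47 = 1^2 * 33 = 1*33 = 33
  bit 1 = 1: r = r^2 * 33 mod 47 = 33^2 * 33 = 8*33 = 29
  -> s = B^a = 29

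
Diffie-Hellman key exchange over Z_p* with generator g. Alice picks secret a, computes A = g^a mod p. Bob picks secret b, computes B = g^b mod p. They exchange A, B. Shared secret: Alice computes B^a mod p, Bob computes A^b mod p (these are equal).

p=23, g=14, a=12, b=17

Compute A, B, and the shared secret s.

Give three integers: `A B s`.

A = 14^12 mod 23  (bits of 12 = 1100)
  bit 0 = 1: r = r^2 * 14 mod 23 = 1^2 * 14 = 1*14 = 14
  bit 1 = 1: r = r^2 * 14 mod 23 = 14^2 * 14 = 12*14 = 7
  bit 2 = 0: r = r^2 mod 23 = 7^2 = 3
  bit 3 = 0: r = r^2 mod 23 = 3^2 = 9
  -> A = 9
B = 14^17 mod 23  (bits of 17 = 10001)
  bit 0 = 1: r = r^2 * 14 mod 23 = 1^2 * 14 = 1*14 = 14
  bit 1 = 0: r = r^2 mod 23 = 14^2 = 12
  bit 2 = 0: r = r^2 mod 23 = 12^2 = 6
  bit 3 = 0: r = r^2 mod 23 = 6^2 = 13
  bit 4 = 1: r = r^2 * 14 mod 23 = 13^2 * 14 = 8*14 = 20
  -> B = 20
s = B^a = 20^12 mod 23  (bits of 12 = 1100)
  bit 0 = 1: r = r^2 * 20 mod 23 = 1^2 * 20 = 1*20 = 20
  bit 1 = 1: r = r^2 * 20 mod 23 = 20^2 * 20 = 9*20 = 19
  bit 2 = 0: r = r^2 mod 23 = 19^2 = 16
  bit 3 = 0: r = r^2 mod 23 = 16^2 = 3
  -> s = B^a = 3

Answer: 9 20 3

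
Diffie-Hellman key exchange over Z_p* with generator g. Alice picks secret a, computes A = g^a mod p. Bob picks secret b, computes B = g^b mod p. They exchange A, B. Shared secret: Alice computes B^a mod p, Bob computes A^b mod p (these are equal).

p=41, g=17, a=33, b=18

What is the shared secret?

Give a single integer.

Answer: 36

Derivation:
A = 17^33 mod 41  (bits of 33 = 100001)
  bit 0 = 1: r = r^2 * 17 mod 41 = 1^2 * 17 = 1*17 = 17
  bit 1 = 0: r = r^2 mod 41 = 17^2 = 2
  bit 2 = 0: r = r^2 mod 41 = 2^2 = 4
  bit 3 = 0: r = r^2 mod 41 = 4^2 = 16
  bit 4 = 0: r = r^2 mod 41 = 16^2 = 10
  bit 5 = 1: r = r^2 * 17 mod 41 = 10^2 * 17 = 18*17 = 19
  -> A = 19
B = 17^18 mod 41  (bits of 18 = 10010)
  bit 0 = 1: r = r^2 * 17 mod 41 = 1^2 * 17 = 1*17 = 17
  bit 1 = 0: r = r^2 mod 41 = 17^2 = 2
  bit 2 = 0: r = r^2 mod 41 = 2^2 = 4
  bit 3 = 1: r = r^2 * 17 mod 41 = 4^2 * 17 = 16*17 = 26
  bit 4 = 0: r = r^2 mod 41 = 26^2 = 20
  -> B = 20
s = B^a = 20^33 mod 41  (bits of 33 = 100001)
  bit 0 = 1: r = r^2 * 20 mod 41 = 1^2 * 20 = 1*20 = 20
  bit 1 = 0: r = r^2 mod 41 = 20^2 = 31
  bit 2 = 0: r = r^2 mod 41 = 31^2 = 18
  bit 3 = 0: r = r^2 mod 41 = 18^2 = 37
  bit 4 = 0: r = r^2 mod 41 = 37^2 = 16
  bit 5 = 1: r = r^2 * 20 mod 41 = 16^2 * 20 = 10*20 = 36
  -> s = B^a = 36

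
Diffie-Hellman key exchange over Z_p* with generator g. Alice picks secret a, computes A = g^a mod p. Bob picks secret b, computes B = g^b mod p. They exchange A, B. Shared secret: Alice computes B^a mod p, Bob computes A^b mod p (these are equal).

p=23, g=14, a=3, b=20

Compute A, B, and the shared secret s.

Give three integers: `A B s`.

A = 14^3 mod 23  (bits of 3 = 11)
  bit 0 = 1: r = r^2 * 14 mod 23 = 1^2 * 14 = 1*14 = 14
  bit 1 = 1: r = r^2 * 14 mod 23 = 14^2 * 14 = 12*14 = 7
  -> A = 7
B = 14^20 mod 23  (bits of 20 = 10100)
  bit 0 = 1: r = r^2 * 14 mod 23 = 1^2 * 14 = 1*14 = 14
  bit 1 = 0: r = r^2 mod 23 = 14^2 = 12
  bit 2 = 1: r = r^2 * 14 mod 23 = 12^2 * 14 = 6*14 = 15
  bit 3 = 0: r = r^2 mod 23 = 15^2 = 18
  bit 4 = 0: r = r^2 mod 23 = 18^2 = 2
  -> B = 2
s = B^a = 2^3 mod 23  (bits of 3 = 11)
  bit 0 = 1: r = r^2 * 2 mod 23 = 1^2 * 2 = 1*2 = 2
  bit 1 = 1: r = r^2 * 2 mod 23 = 2^2 * 2 = 4*2 = 8
  -> s = B^a = 8

Answer: 7 2 8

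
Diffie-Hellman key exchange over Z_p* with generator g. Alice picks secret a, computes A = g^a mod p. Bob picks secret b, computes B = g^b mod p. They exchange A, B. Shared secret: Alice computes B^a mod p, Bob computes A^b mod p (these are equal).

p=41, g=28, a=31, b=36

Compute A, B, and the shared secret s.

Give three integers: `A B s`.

A = 28^31 mod 41  (bits of 31 = 11111)
  bit 0 = 1: r = r^2 * 28 mod 41 = 1^2 * 28 = 1*28 = 28
  bit 1 = 1: r = r^2 * 28 mod 41 = 28^2 * 28 = 5*28 = 17
  bit 2 = 1: r = r^2 * 28 mod 41 = 17^2 * 28 = 2*28 = 15
  bit 3 = 1: r = r^2 * 28 mod 41 = 15^2 * 28 = 20*28 = 27
  bit 4 = 1: r = r^2 * 28 mod 41 = 27^2 * 28 = 32*28 = 35
  -> A = 35
B = 28^36 mod 41  (bits of 36 = 100100)
  bit 0 = 1: r = r^2 * 28 mod 41 = 1^2 * 28 = 1*28 = 28
  bit 1 = 0: r = r^2 mod 41 = 28^2 = 5
  bit 2 = 0: r = r^2 mod 41 = 5^2 = 25
  bit 3 = 1: r = r^2 * 28 mod 41 = 25^2 * 28 = 10*28 = 34
  bit 4 = 0: r = r^2 mod 41 = 34^2 = 8
  bit 5 = 0: r = r^2 mod 41 = 8^2 = 23
  -> B = 23
s = B^a = 23^31 mod 41  (bits of 31 = 11111)
  bit 0 = 1: r = r^2 * 23 mod 41 = 1^2 * 23 = 1*23 = 23
  bit 1 = 1: r = r^2 * 23 mod 41 = 23^2 * 23 = 37*23 = 31
  bit 2 = 1: r = r^2 * 23 mod 41 = 31^2 * 23 = 18*23 = 4
  bit 3 = 1: r = r^2 * 23 mod 41 = 4^2 * 23 = 16*23 = 40
  bit 4 = 1: r = r^2 * 23 mod 41 = 40^2 * 23 = 1*23 = 23
  -> s = B^a = 23

Answer: 35 23 23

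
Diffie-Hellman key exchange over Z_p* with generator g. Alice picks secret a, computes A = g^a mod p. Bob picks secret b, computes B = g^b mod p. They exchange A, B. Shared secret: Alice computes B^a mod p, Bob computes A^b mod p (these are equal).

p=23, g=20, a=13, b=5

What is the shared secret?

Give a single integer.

A = 20^13 mod 23  (bits of 13 = 1101)
  bit 0 = 1: r = r^2 * 20 mod 23 = 1^2 * 20 = 1*20 = 20
  bit 1 = 1: r = r^2 * 20 mod 23 = 20^2 * 20 = 9*20 = 19
  bit 2 = 0: r = r^2 mod 23 = 19^2 = 16
  bit 3 = 1: r = r^2 * 20 mod 23 = 16^2 * 20 = 3*20 = 14
  -> A = 14
B = 20^5 mod 23  (bits of 5 = 101)
  bit 0 = 1: r = r^2 * 20 mod 23 = 1^2 * 20 = 1*20 = 20
  bit 1 = 0: r = r^2 mod 23 = 20^2 = 9
  bit 2 = 1: r = r^2 * 20 mod 23 = 9^2 * 20 = 12*20 = 10
  -> B = 10
s = B^a = 10^13 mod 23  (bits of 13 = 1101)
  bit 0 = 1: r = r^2 * 10 mod 23 = 1^2 * 10 = 1*10 = 10
  bit 1 = 1: r = r^2 * 10 mod 23 = 10^2 * 10 = 8*10 = 11
  bit 2 = 0: r = r^2 mod 23 = 11^2 = 6
  bit 3 = 1: r = r^2 * 10 mod 23 = 6^2 * 10 = 13*10 = 15
  -> s = B^a = 15

Answer: 15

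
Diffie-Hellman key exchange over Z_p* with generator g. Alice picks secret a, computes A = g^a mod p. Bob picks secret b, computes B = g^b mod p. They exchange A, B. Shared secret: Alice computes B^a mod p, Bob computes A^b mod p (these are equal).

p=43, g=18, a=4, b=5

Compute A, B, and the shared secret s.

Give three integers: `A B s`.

Answer: 13 19 31

Derivation:
A = 18^4 mod 43  (bits of 4 = 100)
  bit 0 = 1: r = r^2 * 18 mod 43 = 1^2 * 18 = 1*18 = 18
  bit 1 = 0: r = r^2 mod 43 = 18^2 = 23
  bit 2 = 0: r = r^2 mod 43 = 23^2 = 13
  -> A = 13
B = 18^5 mod 43  (bits of 5 = 101)
  bit 0 = 1: r = r^2 * 18 mod 43 = 1^2 * 18 = 1*18 = 18
  bit 1 = 0: r = r^2 mod 43 = 18^2 = 23
  bit 2 = 1: r = r^2 * 18 mod 43 = 23^2 * 18 = 13*18 = 19
  -> B = 19
s = B^a = 19^4 mod 43  (bits of 4 = 100)
  bit 0 = 1: r = r^2 * 19 mod 43 = 1^2 * 19 = 1*19 = 19
  bit 1 = 0: r = r^2 mod 43 = 19^2 = 17
  bit 2 = 0: r = r^2 mod 43 = 17^2 = 31
  -> s = B^a = 31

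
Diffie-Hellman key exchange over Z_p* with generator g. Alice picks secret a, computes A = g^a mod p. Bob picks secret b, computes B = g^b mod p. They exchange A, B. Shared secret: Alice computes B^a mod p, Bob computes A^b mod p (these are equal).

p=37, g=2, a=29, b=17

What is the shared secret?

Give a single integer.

A = 2^29 mod 37  (bits of 29 = 11101)
  bit 0 = 1: r = r^2 * 2 mod 37 = 1^2 * 2 = 1*2 = 2
  bit 1 = 1: r = r^2 * 2 mod 37 = 2^2 * 2 = 4*2 = 8
  bit 2 = 1: r = r^2 * 2 mod 37 = 8^2 * 2 = 27*2 = 17
  bit 3 = 0: r = r^2 mod 37 = 17^2 = 30
  bit 4 = 1: r = r^2 * 2 mod 37 = 30^2 * 2 = 12*2 = 24
  -> A = 24
B = 2^17 mod 37  (bits of 17 = 10001)
  bit 0 = 1: r = r^2 * 2 mod 37 = 1^2 * 2 = 1*2 = 2
  bit 1 = 0: r = r^2 mod 37 = 2^2 = 4
  bit 2 = 0: r = r^2 mod 37 = 4^2 = 16
  bit 3 = 0: r = r^2 mod 37 = 16^2 = 34
  bit 4 = 1: r = r^2 * 2 mod 37 = 34^2 * 2 = 9*2 = 18
  -> B = 18
s = B^a = 18^29 mod 37  (bits of 29 = 11101)
  bit 0 = 1: r = r^2 * 18 mod 37 = 1^2 * 18 = 1*18 = 18
  bit 1 = 1: r = r^2 * 18 mod 37 = 18^2 * 18 = 28*18 = 23
  bit 2 = 1: r = r^2 * 18 mod 37 = 23^2 * 18 = 11*18 = 13
  bit 3 = 0: r = r^2 mod 37 = 13^2 = 21
  bit 4 = 1: r = r^2 * 18 mod 37 = 21^2 * 18 = 34*18 = 20
  -> s = B^a = 20

Answer: 20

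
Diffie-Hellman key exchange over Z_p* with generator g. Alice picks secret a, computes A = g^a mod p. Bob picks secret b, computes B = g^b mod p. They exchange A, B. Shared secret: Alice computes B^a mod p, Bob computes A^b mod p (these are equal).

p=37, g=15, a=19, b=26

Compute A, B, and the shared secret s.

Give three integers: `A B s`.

Answer: 22 30 30

Derivation:
A = 15^19 mod 37  (bits of 19 = 10011)
  bit 0 = 1: r = r^2 * 15 mod 37 = 1^2 * 15 = 1*15 = 15
  bit 1 = 0: r = r^2 mod 37 = 15^2 = 3
  bit 2 = 0: r = r^2 mod 37 = 3^2 = 9
  bit 3 = 1: r = r^2 * 15 mod 37 = 9^2 * 15 = 7*15 = 31
  bit 4 = 1: r = r^2 * 15 mod 37 = 31^2 * 15 = 36*15 = 22
  -> A = 22
B = 15^26 mod 37  (bits of 26 = 11010)
  bit 0 = 1: r = r^2 * 15 mod 37 = 1^2 * 15 = 1*15 = 15
  bit 1 = 1: r = r^2 * 15 mod 37 = 15^2 * 15 = 3*15 = 8
  bit 2 = 0: r = r^2 mod 37 = 8^2 = 27
  bit 3 = 1: r = r^2 * 15 mod 37 = 27^2 * 15 = 26*15 = 20
  bit 4 = 0: r = r^2 mod 37 = 20^2 = 30
  -> B = 30
s = B^a = 30^19 mod 37  (bits of 19 = 10011)
  bit 0 = 1: r = r^2 * 30 mod 37 = 1^2 * 30 = 1*30 = 30
  bit 1 = 0: r = r^2 mod 37 = 30^2 = 12
  bit 2 = 0: r = r^2 mod 37 = 12^2 = 33
  bit 3 = 1: r = r^2 * 30 mod 37 = 33^2 * 30 = 16*30 = 36
  bit 4 = 1: r = r^2 * 30 mod 37 = 36^2 * 30 = 1*30 = 30
  -> s = B^a = 30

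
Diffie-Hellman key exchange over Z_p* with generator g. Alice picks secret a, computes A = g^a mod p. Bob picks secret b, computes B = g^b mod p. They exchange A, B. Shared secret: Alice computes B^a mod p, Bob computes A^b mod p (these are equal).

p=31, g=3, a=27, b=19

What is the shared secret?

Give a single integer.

A = 3^27 mod 31  (bits of 27 = 11011)
  bit 0 = 1: r = r^2 * 3 mod 31 = 1^2 * 3 = 1*3 = 3
  bit 1 = 1: r = r^2 * 3 mod 31 = 3^2 * 3 = 9*3 = 27
  bit 2 = 0: r = r^2 mod 31 = 27^2 = 16
  bit 3 = 1: r = r^2 * 3 mod 31 = 16^2 * 3 = 8*3 = 24
  bit 4 = 1: r = r^2 * 3 mod 31 = 24^2 * 3 = 18*3 = 23
  -> A = 23
B = 3^19 mod 31  (bits of 19 = 10011)
  bit 0 = 1: r = r^2 * 3 mod 31 = 1^2 * 3 = 1*3 = 3
  bit 1 = 0: r = r^2 mod 31 = 3^2 = 9
  bit 2 = 0: r = r^2 mod 31 = 9^2 = 19
  bit 3 = 1: r = r^2 * 3 mod 31 = 19^2 * 3 = 20*3 = 29
  bit 4 = 1: r = r^2 * 3 mod 31 = 29^2 * 3 = 4*3 = 12
  -> B = 12
s = B^a = 12^27 mod 31  (bits of 27 = 11011)
  bit 0 = 1: r = r^2 * 12 mod 31 = 1^2 * 12 = 1*12 = 12
  bit 1 = 1: r = r^2 * 12 mod 31 = 12^2 * 12 = 20*12 = 23
  bit 2 = 0: r = r^2 mod 31 = 23^2 = 2
  bit 3 = 1: r = r^2 * 12 mod 31 = 2^2 * 12 = 4*12 = 17
  bit 4 = 1: r = r^2 * 12 mod 31 = 17^2 * 12 = 10*12 = 27
  -> s = B^a = 27

Answer: 27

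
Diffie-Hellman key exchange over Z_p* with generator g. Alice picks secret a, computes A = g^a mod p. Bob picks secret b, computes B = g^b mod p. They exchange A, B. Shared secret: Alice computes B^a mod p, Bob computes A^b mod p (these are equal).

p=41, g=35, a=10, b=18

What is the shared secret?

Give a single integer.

Answer: 40

Derivation:
A = 35^10 mod 41  (bits of 10 = 1010)
  bit 0 = 1: r = r^2 * 35 mod 41 = 1^2 * 35 = 1*35 = 35
  bit 1 = 0: r = r^2 mod 41 = 35^2 = 36
  bit 2 = 1: r = r^2 * 35 mod 41 = 36^2 * 35 = 25*35 = 14
  bit 3 = 0: r = r^2 mod 41 = 14^2 = 32
  -> A = 32
B = 35^18 mod 41  (bits of 18 = 10010)
  bit 0 = 1: r = r^2 * 35 mod 41 = 1^2 * 35 = 1*35 = 35
  bit 1 = 0: r = r^2 mod 41 = 35^2 = 36
  bit 2 = 0: r = r^2 mod 41 = 36^2 = 25
  bit 3 = 1: r = r^2 * 35 mod 41 = 25^2 * 35 = 10*35 = 22
  bit 4 = 0: r = r^2 mod 41 = 22^2 = 33
  -> B = 33
s = B^a = 33^10 mod 41  (bits of 10 = 1010)
  bit 0 = 1: r = r^2 * 33 mod 41 = 1^2 * 33 = 1*33 = 33
  bit 1 = 0: r = r^2 mod 41 = 33^2 = 23
  bit 2 = 1: r = r^2 * 33 mod 41 = 23^2 * 33 = 37*33 = 32
  bit 3 = 0: r = r^2 mod 41 = 32^2 = 40
  -> s = B^a = 40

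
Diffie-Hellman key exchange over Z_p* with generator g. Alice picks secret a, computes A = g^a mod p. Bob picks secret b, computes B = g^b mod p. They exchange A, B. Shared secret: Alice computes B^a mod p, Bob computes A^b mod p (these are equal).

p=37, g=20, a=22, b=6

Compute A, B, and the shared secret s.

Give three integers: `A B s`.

Answer: 25 27 10

Derivation:
A = 20^22 mod 37  (bits of 22 = 10110)
  bit 0 = 1: r = r^2 * 20 mod 37 = 1^2 * 20 = 1*20 = 20
  bit 1 = 0: r = r^2 mod 37 = 20^2 = 30
  bit 2 = 1: r = r^2 * 20 mod 37 = 30^2 * 20 = 12*20 = 18
  bit 3 = 1: r = r^2 * 20 mod 37 = 18^2 * 20 = 28*20 = 5
  bit 4 = 0: r = r^2 mod 37 = 5^2 = 25
  -> A = 25
B = 20^6 mod 37  (bits of 6 = 110)
  bit 0 = 1: r = r^2 * 20 mod 37 = 1^2 * 20 = 1*20 = 20
  bit 1 = 1: r = r^2 * 20 mod 37 = 20^2 * 20 = 30*20 = 8
  bit 2 = 0: r = r^2 mod 37 = 8^2 = 27
  -> B = 27
s = B^a = 27^22 mod 37  (bits of 22 = 10110)
  bit 0 = 1: r = r^2 * 27 mod 37 = 1^2 * 27 = 1*27 = 27
  bit 1 = 0: r = r^2 mod 37 = 27^2 = 26
  bit 2 = 1: r = r^2 * 27 mod 37 = 26^2 * 27 = 10*27 = 11
  bit 3 = 1: r = r^2 * 27 mod 37 = 11^2 * 27 = 10*27 = 11
  bit 4 = 0: r = r^2 mod 37 = 11^2 = 10
  -> s = B^a = 10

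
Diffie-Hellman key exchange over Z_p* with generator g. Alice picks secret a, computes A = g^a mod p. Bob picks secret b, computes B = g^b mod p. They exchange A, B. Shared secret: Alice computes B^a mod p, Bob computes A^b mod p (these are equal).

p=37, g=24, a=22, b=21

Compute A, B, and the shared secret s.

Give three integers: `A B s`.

Answer: 3 14 27

Derivation:
A = 24^22 mod 37  (bits of 22 = 10110)
  bit 0 = 1: r = r^2 * 24 mod 37 = 1^2 * 24 = 1*24 = 24
  bit 1 = 0: r = r^2 mod 37 = 24^2 = 21
  bit 2 = 1: r = r^2 * 24 mod 37 = 21^2 * 24 = 34*24 = 2
  bit 3 = 1: r = r^2 * 24 mod 37 = 2^2 * 24 = 4*24 = 22
  bit 4 = 0: r = r^2 mod 37 = 22^2 = 3
  -> A = 3
B = 24^21 mod 37  (bits of 21 = 10101)
  bit 0 = 1: r = r^2 * 24 mod 37 = 1^2 * 24 = 1*24 = 24
  bit 1 = 0: r = r^2 mod 37 = 24^2 = 21
  bit 2 = 1: r = r^2 * 24 mod 37 = 21^2 * 24 = 34*24 = 2
  bit 3 = 0: r = r^2 mod 37 = 2^2 = 4
  bit 4 = 1: r = r^2 * 24 mod 37 = 4^2 * 24 = 16*24 = 14
  -> B = 14
s = B^a = 14^22 mod 37  (bits of 22 = 10110)
  bit 0 = 1: r = r^2 * 14 mod 37 = 1^2 * 14 = 1*14 = 14
  bit 1 = 0: r = r^2 mod 37 = 14^2 = 11
  bit 2 = 1: r = r^2 * 14 mod 37 = 11^2 * 14 = 10*14 = 29
  bit 3 = 1: r = r^2 * 14 mod 37 = 29^2 * 14 = 27*14 = 8
  bit 4 = 0: r = r^2 mod 37 = 8^2 = 27
  -> s = B^a = 27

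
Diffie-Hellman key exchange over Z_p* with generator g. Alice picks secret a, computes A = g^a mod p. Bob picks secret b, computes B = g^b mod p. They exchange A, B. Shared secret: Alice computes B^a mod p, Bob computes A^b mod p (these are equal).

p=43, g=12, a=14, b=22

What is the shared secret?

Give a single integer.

Answer: 36

Derivation:
A = 12^14 mod 43  (bits of 14 = 1110)
  bit 0 = 1: r = r^2 * 12 mod 43 = 1^2 * 12 = 1*12 = 12
  bit 1 = 1: r = r^2 * 12 mod 43 = 12^2 * 12 = 15*12 = 8
  bit 2 = 1: r = r^2 * 12 mod 43 = 8^2 * 12 = 21*12 = 37
  bit 3 = 0: r = r^2 mod 43 = 37^2 = 36
  -> A = 36
B = 12^22 mod 43  (bits of 22 = 10110)
  bit 0 = 1: r = r^2 * 12 mod 43 = 1^2 * 12 = 1*12 = 12
  bit 1 = 0: r = r^2 mod 43 = 12^2 = 15
  bit 2 = 1: r = r^2 * 12 mod 43 = 15^2 * 12 = 10*12 = 34
  bit 3 = 1: r = r^2 * 12 mod 43 = 34^2 * 12 = 38*12 = 26
  bit 4 = 0: r = r^2 mod 43 = 26^2 = 31
  -> B = 31
s = B^a = 31^14 mod 43  (bits of 14 = 1110)
  bit 0 = 1: r = r^2 * 31 mod 43 = 1^2 * 31 = 1*31 = 31
  bit 1 = 1: r = r^2 * 31 mod 43 = 31^2 * 31 = 15*31 = 35
  bit 2 = 1: r = r^2 * 31 mod 43 = 35^2 * 31 = 21*31 = 6
  bit 3 = 0: r = r^2 mod 43 = 6^2 = 36
  -> s = B^a = 36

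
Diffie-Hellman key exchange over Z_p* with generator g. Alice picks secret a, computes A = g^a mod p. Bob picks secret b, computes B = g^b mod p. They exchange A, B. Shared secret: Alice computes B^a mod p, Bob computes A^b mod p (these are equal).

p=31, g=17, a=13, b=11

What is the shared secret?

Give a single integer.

A = 17^13 mod 31  (bits of 13 = 1101)
  bit 0 = 1: r = r^2 * 17 mod 31 = 1^2 * 17 = 1*17 = 17
  bit 1 = 1: r = r^2 * 17 mod 31 = 17^2 * 17 = 10*17 = 15
  bit 2 = 0: r = r^2 mod 31 = 15^2 = 8
  bit 3 = 1: r = r^2 * 17 mod 31 = 8^2 * 17 = 2*17 = 3
  -> A = 3
B = 17^11 mod 31  (bits of 11 = 1011)
  bit 0 = 1: r = r^2 * 17 mod 31 = 1^2 * 17 = 1*17 = 17
  bit 1 = 0: r = r^2 mod 31 = 17^2 = 10
  bit 2 = 1: r = r^2 * 17 mod 31 = 10^2 * 17 = 7*17 = 26
  bit 3 = 1: r = r^2 * 17 mod 31 = 26^2 * 17 = 25*17 = 22
  -> B = 22
s = B^a = 22^13 mod 31  (bits of 13 = 1101)
  bit 0 = 1: r = r^2 * 22 mod 31 = 1^2 * 22 = 1*22 = 22
  bit 1 = 1: r = r^2 * 22 mod 31 = 22^2 * 22 = 19*22 = 15
  bit 2 = 0: r = r^2 mod 31 = 15^2 = 8
  bit 3 = 1: r = r^2 * 22 mod 31 = 8^2 * 22 = 2*22 = 13
  -> s = B^a = 13

Answer: 13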